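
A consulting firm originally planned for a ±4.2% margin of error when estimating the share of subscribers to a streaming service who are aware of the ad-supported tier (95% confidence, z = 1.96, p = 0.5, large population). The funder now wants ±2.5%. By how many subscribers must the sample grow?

992

At ±4.2%: n = 1.96² × 0.2500 / 0.042² ≈ 544.44 → 545.
At ±2.5%: n = 1.96² × 0.2500 / 0.025² ≈ 1536.64 → 1537.
Additional respondents: 1537 − 545 = 992.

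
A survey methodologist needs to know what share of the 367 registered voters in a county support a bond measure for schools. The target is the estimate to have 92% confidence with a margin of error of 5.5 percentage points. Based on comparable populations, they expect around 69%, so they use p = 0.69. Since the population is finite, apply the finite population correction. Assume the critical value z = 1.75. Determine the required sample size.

137

Unadjusted: n₀ = 1.75² × 0.69 × 0.31 / 0.055² ≈ 216.55, so n₀ = 217.
Finite population correction with N = 367: n = n₀ / (1 + (n₀−1)/N) = 217 / (1 + 216/367) = 217 / 1.5886 ≈ 136.60.
Rounding up, n = 137.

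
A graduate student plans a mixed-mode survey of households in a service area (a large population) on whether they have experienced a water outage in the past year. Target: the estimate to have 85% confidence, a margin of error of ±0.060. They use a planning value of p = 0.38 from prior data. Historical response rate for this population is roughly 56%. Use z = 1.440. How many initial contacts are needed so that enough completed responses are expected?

Completed interviews needed: n₀ = 1.440² × 0.2356 / 0.060² ≈ 135.71 → 136.
At a 56% response rate, contacts needed = 136 / 0.56 ≈ 242.86 → 243.

243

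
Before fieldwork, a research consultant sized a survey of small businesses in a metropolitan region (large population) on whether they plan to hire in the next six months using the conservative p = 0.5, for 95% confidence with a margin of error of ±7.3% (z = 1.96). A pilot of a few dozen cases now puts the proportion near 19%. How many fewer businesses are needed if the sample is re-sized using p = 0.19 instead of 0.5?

Conservative (p = 0.5): n = 1.96² × 0.25 / 0.073² ≈ 180.22 → 181.
Using p = 0.19: p(1−p) = 0.1539, so n = 1.96² × 0.1539 / 0.073² ≈ 110.94 → 111.
Reduction: 181 − 111 = 70.

70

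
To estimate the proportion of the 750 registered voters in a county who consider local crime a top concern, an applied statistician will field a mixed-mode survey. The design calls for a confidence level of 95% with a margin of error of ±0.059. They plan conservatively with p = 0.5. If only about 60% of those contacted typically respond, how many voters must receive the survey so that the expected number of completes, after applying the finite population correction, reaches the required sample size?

For 95% confidence, z = 1.96.
Completed interviews needed (unadjusted): n₀ = 1.96² × 0.2500 / 0.059² ≈ 275.90 → 276.
FPC for N = 750: n = 276 / (1 + 275/750) = 276 / 1.3667 ≈ 201.95 → 202.
At a 60% response rate, contacts needed = 202 / 0.60 ≈ 336.67 → 337.

337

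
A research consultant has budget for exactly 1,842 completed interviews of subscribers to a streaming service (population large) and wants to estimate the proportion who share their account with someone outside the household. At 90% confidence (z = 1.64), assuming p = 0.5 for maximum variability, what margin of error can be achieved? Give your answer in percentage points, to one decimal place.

SE(p̂) = √[p(1−p)/n] = √[0.2500/1842] = 0.01165.
E = z × SE = 1.64 × 0.01165 = 0.01911, or 1.9 percentage points.

1.9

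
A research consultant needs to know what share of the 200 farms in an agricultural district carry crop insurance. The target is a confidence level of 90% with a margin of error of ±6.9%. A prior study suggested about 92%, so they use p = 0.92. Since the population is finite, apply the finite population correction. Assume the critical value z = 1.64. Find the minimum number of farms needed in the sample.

35

Unadjusted: n₀ = 1.64² × 0.92 × 0.08 / 0.069² ≈ 41.58, so n₀ = 42.
Finite population correction with N = 200: n = n₀ / (1 + (n₀−1)/N) = 42 / (1 + 41/200) = 42 / 1.2050 ≈ 34.85.
Rounding up, n = 35.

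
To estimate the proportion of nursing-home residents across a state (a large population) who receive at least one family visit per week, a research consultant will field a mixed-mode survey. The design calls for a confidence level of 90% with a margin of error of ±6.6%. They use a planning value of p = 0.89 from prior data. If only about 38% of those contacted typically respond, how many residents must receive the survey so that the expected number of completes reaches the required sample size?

For 90% confidence, z = 1.645.
Completed interviews needed: n₀ = 1.645² × 0.0979 / 0.066² ≈ 60.82 → 61.
At a 38% response rate, contacts needed = 61 / 0.38 ≈ 160.53 → 161.

161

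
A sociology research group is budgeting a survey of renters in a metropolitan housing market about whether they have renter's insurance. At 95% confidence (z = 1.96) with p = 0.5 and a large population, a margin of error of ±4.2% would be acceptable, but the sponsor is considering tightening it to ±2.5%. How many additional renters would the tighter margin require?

At ±4.2%: n = 1.96² × 0.2500 / 0.042² ≈ 544.44 → 545.
At ±2.5%: n = 1.96² × 0.2500 / 0.025² ≈ 1536.64 → 1537.
Additional respondents: 1537 − 545 = 992.

992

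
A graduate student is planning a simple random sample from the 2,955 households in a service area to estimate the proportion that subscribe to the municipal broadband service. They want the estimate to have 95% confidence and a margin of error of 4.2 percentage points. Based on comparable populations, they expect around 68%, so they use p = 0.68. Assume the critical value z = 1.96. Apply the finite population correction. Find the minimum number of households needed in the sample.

Unadjusted: n₀ = 1.96² × 0.68 × 0.32 / 0.042² ≈ 473.88, so n₀ = 474.
Finite population correction with N = 2,955: n = n₀ / (1 + (n₀−1)/N) = 474 / (1 + 473/2955) = 474 / 1.1601 ≈ 408.60.
Rounding up, n = 409.

409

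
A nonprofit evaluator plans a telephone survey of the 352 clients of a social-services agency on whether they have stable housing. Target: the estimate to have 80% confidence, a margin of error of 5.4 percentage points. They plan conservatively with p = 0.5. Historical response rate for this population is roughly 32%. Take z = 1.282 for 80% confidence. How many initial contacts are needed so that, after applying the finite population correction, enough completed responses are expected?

Completed interviews needed (unadjusted): n₀ = 1.282² × 0.2500 / 0.054² ≈ 140.91 → 141.
FPC for N = 352: n = 141 / (1 + 140/352) = 141 / 1.3977 ≈ 100.88 → 101.
At a 32% response rate, contacts needed = 101 / 0.32 ≈ 315.62 → 316.

316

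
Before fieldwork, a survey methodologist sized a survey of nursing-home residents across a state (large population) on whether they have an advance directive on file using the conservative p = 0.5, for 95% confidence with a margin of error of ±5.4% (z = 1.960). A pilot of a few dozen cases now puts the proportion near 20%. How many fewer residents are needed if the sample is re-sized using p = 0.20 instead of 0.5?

119

Conservative (p = 0.5): n = 1.960² × 0.25 / 0.054² ≈ 329.36 → 330.
Using p = 0.20: p(1−p) = 0.1600, so n = 1.960² × 0.1600 / 0.054² ≈ 210.79 → 211.
Reduction: 330 − 211 = 119.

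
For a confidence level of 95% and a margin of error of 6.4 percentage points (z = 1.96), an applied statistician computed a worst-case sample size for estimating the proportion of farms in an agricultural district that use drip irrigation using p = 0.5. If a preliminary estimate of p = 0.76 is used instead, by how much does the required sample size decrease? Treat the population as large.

Conservative (p = 0.5): n = 1.96² × 0.25 / 0.064² ≈ 234.47 → 235.
Using p = 0.76: p(1−p) = 0.1824, so n = 1.96² × 0.1824 / 0.064² ≈ 171.07 → 172.
Reduction: 235 − 172 = 63.

63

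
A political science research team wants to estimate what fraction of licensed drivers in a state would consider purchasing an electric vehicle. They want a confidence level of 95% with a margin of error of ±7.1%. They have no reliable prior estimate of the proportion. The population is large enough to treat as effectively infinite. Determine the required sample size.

191

For 95% confidence, z = 1.96.
With no prior estimate, use p = 0.5, giving p(1−p) = 0.25.
n = z²·p(1−p)/E² = 1.96² × 0.2500 / 0.071² = 3.8416 × 0.2500 / 0.005041 ≈ 190.52.
Rounding up gives n = 191.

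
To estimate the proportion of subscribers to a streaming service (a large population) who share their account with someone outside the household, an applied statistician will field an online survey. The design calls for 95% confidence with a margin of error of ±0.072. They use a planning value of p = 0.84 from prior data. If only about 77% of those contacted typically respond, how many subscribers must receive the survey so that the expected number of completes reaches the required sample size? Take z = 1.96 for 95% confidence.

Completed interviews needed: n₀ = 1.96² × 0.1344 / 0.072² ≈ 99.60 → 100.
At a 77% response rate, contacts needed = 100 / 0.77 ≈ 129.87 → 130.

130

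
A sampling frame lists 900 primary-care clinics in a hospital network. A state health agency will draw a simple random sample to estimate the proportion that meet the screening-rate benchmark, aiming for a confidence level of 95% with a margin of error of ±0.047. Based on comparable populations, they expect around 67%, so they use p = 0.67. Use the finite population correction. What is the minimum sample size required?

For 95% confidence, z = 1.96.
Unadjusted: n₀ = 1.96² × 0.67 × 0.33 / 0.047² ≈ 384.51, so n₀ = 385.
Finite population correction with N = 900: n = n₀ / (1 + (n₀−1)/N) = 385 / (1 + 384/900) = 385 / 1.4267 ≈ 269.86.
Rounding up, n = 270.

270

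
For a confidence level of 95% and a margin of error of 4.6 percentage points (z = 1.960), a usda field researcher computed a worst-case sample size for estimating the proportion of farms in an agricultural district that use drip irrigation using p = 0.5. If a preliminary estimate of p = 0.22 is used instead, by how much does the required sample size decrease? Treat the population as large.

Conservative (p = 0.5): n = 1.960² × 0.25 / 0.046² ≈ 453.88 → 454.
Using p = 0.22: p(1−p) = 0.1716, so n = 1.960² × 0.1716 / 0.046² ≈ 311.54 → 312.
Reduction: 454 − 312 = 142.

142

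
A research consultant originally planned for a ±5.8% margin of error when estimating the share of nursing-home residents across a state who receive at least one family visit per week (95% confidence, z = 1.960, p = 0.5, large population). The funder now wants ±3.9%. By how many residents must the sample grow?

346

At ±5.8%: n = 1.960² × 0.2500 / 0.058² ≈ 285.49 → 286.
At ±3.9%: n = 1.960² × 0.2500 / 0.039² ≈ 631.43 → 632.
Additional respondents: 632 − 286 = 346.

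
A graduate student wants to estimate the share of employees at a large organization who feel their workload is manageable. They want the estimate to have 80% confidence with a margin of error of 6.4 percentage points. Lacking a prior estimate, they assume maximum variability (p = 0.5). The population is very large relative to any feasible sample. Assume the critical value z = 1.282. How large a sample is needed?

With p = 0.5, p(1−p) = 0.25.
n = z²·p(1−p)/E² = 1.282² × 0.2500 / 0.064² = 1.6435 × 0.2500 / 0.004096 ≈ 100.31.
Rounding up gives n = 101.

101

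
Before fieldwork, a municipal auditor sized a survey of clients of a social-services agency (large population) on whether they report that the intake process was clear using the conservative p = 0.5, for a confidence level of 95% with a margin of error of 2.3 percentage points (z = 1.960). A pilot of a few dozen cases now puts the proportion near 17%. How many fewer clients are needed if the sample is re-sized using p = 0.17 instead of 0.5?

791

Conservative (p = 0.5): n = 1.960² × 0.25 / 0.023² ≈ 1815.50 → 1816.
Using p = 0.17: p(1−p) = 0.1411, so n = 1.960² × 0.1411 / 0.023² ≈ 1024.67 → 1025.
Reduction: 1816 − 1025 = 791.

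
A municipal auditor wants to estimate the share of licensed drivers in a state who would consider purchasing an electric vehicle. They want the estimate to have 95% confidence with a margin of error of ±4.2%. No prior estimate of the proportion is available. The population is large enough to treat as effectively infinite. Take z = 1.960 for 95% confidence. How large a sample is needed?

With no prior estimate, use p = 0.5, giving p(1−p) = 0.25.
n = z²·p(1−p)/E² = 1.960² × 0.2500 / 0.042² = 3.8416 × 0.2500 / 0.001764 ≈ 544.44.
Rounding up gives n = 545.

545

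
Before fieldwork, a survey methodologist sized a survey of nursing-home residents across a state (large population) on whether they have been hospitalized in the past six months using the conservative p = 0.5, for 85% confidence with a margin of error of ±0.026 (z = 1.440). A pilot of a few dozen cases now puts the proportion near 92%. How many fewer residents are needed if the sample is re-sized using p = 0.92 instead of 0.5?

Conservative (p = 0.5): n = 1.440² × 0.25 / 0.026² ≈ 766.86 → 767.
Using p = 0.92: p(1−p) = 0.0736, so n = 1.440² × 0.0736 / 0.026² ≈ 225.76 → 226.
Reduction: 767 − 226 = 541.

541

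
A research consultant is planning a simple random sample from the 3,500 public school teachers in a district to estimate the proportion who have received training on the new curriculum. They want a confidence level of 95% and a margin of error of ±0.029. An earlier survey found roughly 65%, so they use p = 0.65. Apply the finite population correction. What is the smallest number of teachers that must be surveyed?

802

For 95% confidence, z = 1.960.
Unadjusted: n₀ = 1.960² × 0.65 × 0.35 / 0.029² ≈ 1039.20, so n₀ = 1040.
Finite population correction with N = 3,500: n = n₀ / (1 + (n₀−1)/N) = 1040 / (1 + 1039/3500) = 1040 / 1.2969 ≈ 801.94.
Rounding up, n = 802.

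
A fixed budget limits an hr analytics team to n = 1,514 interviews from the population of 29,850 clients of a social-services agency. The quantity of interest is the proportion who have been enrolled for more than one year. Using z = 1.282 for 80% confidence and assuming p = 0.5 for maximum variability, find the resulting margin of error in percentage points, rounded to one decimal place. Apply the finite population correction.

1.6

Finite-population factor: (N−n)/(N−1) = (29850−1514)/(29850−1) = 0.9493.
SE(p̂) = √[p(1−p)/n · (N−n)/(N−1)] = √[0.2500/1514 × 0.9493] = 0.01252.
E = z × SE = 1.282 × 0.01252 = 0.01605 ≈ 1.6 percentage points.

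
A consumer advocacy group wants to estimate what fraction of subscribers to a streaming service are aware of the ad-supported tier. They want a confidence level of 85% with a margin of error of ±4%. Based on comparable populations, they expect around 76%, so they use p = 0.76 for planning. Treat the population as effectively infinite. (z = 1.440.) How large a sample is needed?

With p = 0.76, p(1−p) = 0.1824.
n = z²·p(1−p)/E² = 1.440² × 0.1824 / 0.040² = 2.0736 × 0.1824 / 0.001600 ≈ 236.39.
Rounding up gives n = 237.

237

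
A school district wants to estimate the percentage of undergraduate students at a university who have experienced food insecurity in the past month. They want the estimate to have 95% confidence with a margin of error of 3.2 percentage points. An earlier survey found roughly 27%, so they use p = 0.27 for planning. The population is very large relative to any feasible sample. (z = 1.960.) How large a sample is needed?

740

With p = 0.27, p(1−p) = 0.1971.
n = z²·p(1−p)/E² = 1.960² × 0.1971 / 0.032² = 3.8416 × 0.1971 / 0.001024 ≈ 739.43.
Rounding up gives n = 740.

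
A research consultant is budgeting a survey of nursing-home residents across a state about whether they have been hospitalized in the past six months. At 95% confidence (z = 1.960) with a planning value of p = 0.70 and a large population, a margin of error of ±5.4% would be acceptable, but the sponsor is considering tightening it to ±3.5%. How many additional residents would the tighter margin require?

382

At ±5.4%: n = 1.960² × 0.2100 / 0.054² ≈ 276.66 → 277.
At ±3.5%: n = 1.960² × 0.2100 / 0.035² ≈ 658.56 → 659.
Additional respondents: 659 − 277 = 382.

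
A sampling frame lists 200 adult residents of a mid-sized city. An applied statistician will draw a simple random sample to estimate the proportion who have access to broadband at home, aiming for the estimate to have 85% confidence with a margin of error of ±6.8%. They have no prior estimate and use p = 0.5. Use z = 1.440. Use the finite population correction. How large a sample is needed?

73

Unadjusted: n₀ = 1.440² × 0.50 × 0.50 / 0.068² ≈ 112.11, so n₀ = 113.
Finite population correction with N = 200: n = n₀ / (1 + (n₀−1)/N) = 113 / (1 + 112/200) = 113 / 1.5600 ≈ 72.44.
Rounding up, n = 73.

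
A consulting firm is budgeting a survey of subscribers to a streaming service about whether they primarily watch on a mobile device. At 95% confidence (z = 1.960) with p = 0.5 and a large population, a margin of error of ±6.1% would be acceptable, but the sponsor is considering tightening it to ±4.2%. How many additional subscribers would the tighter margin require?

At ±6.1%: n = 1.960² × 0.2500 / 0.061² ≈ 258.10 → 259.
At ±4.2%: n = 1.960² × 0.2500 / 0.042² ≈ 544.44 → 545.
Additional respondents: 545 − 259 = 286.

286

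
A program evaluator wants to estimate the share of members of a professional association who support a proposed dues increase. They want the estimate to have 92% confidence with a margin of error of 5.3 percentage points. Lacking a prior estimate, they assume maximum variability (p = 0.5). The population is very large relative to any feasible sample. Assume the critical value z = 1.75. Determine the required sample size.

With p = 0.5, p(1−p) = 0.25.
n = z²·p(1−p)/E² = 1.75² × 0.2500 / 0.053² = 3.0625 × 0.2500 / 0.002809 ≈ 272.56.
Rounding up gives n = 273.

273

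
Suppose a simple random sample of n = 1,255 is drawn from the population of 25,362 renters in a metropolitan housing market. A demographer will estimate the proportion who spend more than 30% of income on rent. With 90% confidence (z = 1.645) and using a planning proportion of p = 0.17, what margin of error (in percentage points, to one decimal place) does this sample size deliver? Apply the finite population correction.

1.7

Finite-population factor: (N−n)/(N−1) = (25362−1255)/(25362−1) = 0.9506.
SE(p̂) = √[p(1−p)/n · (N−n)/(N−1)] = √[0.1411/1255 × 0.9506] = 0.01034.
E = z × SE = 1.645 × 0.01034 = 0.01701 ≈ 1.7 percentage points.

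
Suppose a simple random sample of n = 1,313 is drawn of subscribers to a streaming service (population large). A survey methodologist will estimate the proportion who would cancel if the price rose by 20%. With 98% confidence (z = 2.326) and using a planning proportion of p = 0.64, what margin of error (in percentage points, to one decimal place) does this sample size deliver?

SE(p̂) = √[p(1−p)/n] = √[0.2304/1313] = 0.01325.
E = z × SE = 2.326 × 0.01325 = 0.03081, or 3.1 percentage points.

3.1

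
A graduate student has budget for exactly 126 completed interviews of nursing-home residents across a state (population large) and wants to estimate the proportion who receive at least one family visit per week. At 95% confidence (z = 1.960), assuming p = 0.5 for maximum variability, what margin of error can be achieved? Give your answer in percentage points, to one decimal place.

SE(p̂) = √[p(1−p)/n] = √[0.2500/126] = 0.04454.
E = z × SE = 1.960 × 0.04454 = 0.08731, or 8.7 percentage points.

8.7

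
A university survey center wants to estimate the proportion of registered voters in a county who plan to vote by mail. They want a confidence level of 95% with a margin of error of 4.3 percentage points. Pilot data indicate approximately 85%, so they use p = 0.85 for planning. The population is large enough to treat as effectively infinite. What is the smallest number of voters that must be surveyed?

For 95% confidence, z = 1.960.
With p = 0.85, p(1−p) = 0.1275.
n = z²·p(1−p)/E² = 1.960² × 0.1275 / 0.043² = 3.8416 × 0.1275 / 0.001849 ≈ 264.90.
Rounding up gives n = 265.

265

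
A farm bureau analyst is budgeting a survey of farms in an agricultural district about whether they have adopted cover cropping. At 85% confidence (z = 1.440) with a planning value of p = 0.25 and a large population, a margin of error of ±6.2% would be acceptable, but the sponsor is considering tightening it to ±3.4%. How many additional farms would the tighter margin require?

235

At ±6.2%: n = 1.440² × 0.1875 / 0.062² ≈ 101.14 → 102.
At ±3.4%: n = 1.440² × 0.1875 / 0.034² ≈ 336.33 → 337.
Additional respondents: 337 − 102 = 235.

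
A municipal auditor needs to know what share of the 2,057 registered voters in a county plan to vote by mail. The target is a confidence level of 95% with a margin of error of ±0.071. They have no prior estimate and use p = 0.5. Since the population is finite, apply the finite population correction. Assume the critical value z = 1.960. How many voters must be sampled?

175

Unadjusted: n₀ = 1.960² × 0.50 × 0.50 / 0.071² ≈ 190.52, so n₀ = 191.
Finite population correction with N = 2,057: n = n₀ / (1 + (n₀−1)/N) = 191 / (1 + 190/2057) = 191 / 1.0924 ≈ 174.85.
Rounding up, n = 175.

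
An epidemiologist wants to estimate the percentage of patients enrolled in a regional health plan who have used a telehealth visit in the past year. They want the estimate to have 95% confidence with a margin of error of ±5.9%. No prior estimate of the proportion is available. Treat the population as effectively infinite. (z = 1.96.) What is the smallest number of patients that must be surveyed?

276

With no prior estimate, use p = 0.5, giving p(1−p) = 0.25.
n = z²·p(1−p)/E² = 1.96² × 0.2500 / 0.059² = 3.8416 × 0.2500 / 0.003481 ≈ 275.90.
Rounding up gives n = 276.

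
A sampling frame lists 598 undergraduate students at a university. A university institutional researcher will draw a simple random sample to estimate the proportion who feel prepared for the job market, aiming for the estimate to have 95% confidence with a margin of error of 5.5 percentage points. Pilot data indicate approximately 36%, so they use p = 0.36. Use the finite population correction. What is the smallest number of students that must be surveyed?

For 95% confidence, z = 1.960.
Unadjusted: n₀ = 1.960² × 0.36 × 0.64 / 0.055² ≈ 292.60, so n₀ = 293.
Finite population correction with N = 598: n = n₀ / (1 + (n₀−1)/N) = 293 / (1 + 292/598) = 293 / 1.4883 ≈ 196.87.
Rounding up, n = 197.

197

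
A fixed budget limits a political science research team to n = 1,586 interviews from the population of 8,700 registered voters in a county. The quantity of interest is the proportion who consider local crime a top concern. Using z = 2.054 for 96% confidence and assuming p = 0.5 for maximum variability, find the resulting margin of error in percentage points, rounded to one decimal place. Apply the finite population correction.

2.3

Finite-population factor: (N−n)/(N−1) = (8700−1586)/(8700−1) = 0.8178.
SE(p̂) = √[p(1−p)/n · (N−n)/(N−1)] = √[0.2500/1586 × 0.8178] = 0.01135.
E = z × SE = 2.054 × 0.01135 = 0.02332 ≈ 2.3 percentage points.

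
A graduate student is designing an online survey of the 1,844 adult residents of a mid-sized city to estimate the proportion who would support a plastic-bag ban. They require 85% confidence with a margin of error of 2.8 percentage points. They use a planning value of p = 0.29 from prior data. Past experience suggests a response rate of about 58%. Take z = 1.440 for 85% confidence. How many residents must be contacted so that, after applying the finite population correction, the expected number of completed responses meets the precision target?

726

Completed interviews needed (unadjusted): n₀ = 1.440² × 0.2059 / 0.028² ≈ 544.58 → 545.
FPC for N = 1,844: n = 545 / (1 + 544/1844) = 545 / 1.2950 ≈ 420.85 → 421.
At a 58% response rate, contacts needed = 421 / 0.58 ≈ 725.86 → 726.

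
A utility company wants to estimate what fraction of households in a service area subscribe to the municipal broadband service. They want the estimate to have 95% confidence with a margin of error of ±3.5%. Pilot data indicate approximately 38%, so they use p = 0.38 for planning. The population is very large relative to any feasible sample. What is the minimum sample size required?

739

For 95% confidence, z = 1.960.
With p = 0.38, p(1−p) = 0.2356.
n = z²·p(1−p)/E² = 1.960² × 0.2356 / 0.035² = 3.8416 × 0.2356 / 0.001225 ≈ 738.84.
Rounding up gives n = 739.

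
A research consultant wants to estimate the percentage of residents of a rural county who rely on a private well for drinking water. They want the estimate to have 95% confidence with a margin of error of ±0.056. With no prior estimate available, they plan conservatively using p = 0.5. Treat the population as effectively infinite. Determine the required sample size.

307

For 95% confidence, z = 1.96.
With p = 0.5, p(1−p) = 0.25.
n = z²·p(1−p)/E² = 1.96² × 0.2500 / 0.056² = 3.8416 × 0.2500 / 0.003136 ≈ 306.25.
Rounding up gives n = 307.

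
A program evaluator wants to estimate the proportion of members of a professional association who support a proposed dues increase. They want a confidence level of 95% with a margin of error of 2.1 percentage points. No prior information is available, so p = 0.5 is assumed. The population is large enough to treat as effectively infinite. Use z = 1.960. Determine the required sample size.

With p = 0.5, p(1−p) = 0.25.
n = z²·p(1−p)/E² = 1.960² × 0.2500 / 0.021² = 3.8416 × 0.2500 / 0.000441 ≈ 2177.78.
Rounding up gives n = 2178.

2178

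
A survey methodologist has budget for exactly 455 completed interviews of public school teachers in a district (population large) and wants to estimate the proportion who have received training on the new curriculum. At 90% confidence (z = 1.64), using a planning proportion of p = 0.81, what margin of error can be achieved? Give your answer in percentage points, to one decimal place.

3.0

SE(p̂) = √[p(1−p)/n] = √[0.1539/455] = 0.01839.
E = z × SE = 1.64 × 0.01839 = 0.03016, or 3.0 percentage points.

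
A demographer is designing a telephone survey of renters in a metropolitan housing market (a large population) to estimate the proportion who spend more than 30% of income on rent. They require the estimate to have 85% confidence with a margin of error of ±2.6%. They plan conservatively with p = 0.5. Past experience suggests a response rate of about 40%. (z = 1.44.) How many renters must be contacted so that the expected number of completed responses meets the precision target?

Completed interviews needed: n₀ = 1.44² × 0.2500 / 0.026² ≈ 766.86 → 767.
At a 40% response rate, contacts needed = 767 / 0.40 ≈ 1917.50 → 1918.

1918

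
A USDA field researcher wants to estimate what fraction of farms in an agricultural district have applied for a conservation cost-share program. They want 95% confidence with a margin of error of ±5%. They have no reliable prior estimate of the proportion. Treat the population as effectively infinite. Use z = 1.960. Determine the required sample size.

385

With no prior estimate, use p = 0.5, giving p(1−p) = 0.25.
n = z²·p(1−p)/E² = 1.960² × 0.2500 / 0.050² = 3.8416 × 0.2500 / 0.002500 ≈ 384.16.
Rounding up gives n = 385.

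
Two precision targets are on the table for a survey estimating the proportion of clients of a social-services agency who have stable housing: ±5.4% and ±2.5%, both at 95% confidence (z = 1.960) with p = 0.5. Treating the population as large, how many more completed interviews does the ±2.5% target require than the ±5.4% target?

1207

At ±5.4%: n = 1.960² × 0.2500 / 0.054² ≈ 329.36 → 330.
At ±2.5%: n = 1.960² × 0.2500 / 0.025² ≈ 1536.64 → 1537.
Additional respondents: 1537 − 330 = 1207.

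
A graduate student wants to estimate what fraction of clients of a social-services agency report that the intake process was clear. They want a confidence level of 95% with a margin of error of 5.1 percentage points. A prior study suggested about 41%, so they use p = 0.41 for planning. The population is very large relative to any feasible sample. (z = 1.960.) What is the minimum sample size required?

With p = 0.41, p(1−p) = 0.2419.
n = z²·p(1−p)/E² = 1.960² × 0.2419 / 0.051² = 3.8416 × 0.2419 / 0.002601 ≈ 357.28.
Rounding up gives n = 358.

358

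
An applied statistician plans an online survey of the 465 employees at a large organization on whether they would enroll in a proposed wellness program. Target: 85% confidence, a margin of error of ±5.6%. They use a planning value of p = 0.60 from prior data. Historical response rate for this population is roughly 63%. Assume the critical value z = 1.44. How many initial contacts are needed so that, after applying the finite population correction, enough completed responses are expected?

Completed interviews needed (unadjusted): n₀ = 1.44² × 0.2400 / 0.056² ≈ 158.69 → 159.
FPC for N = 465: n = 159 / (1 + 158/465) = 159 / 1.3398 ≈ 118.68 → 119.
At a 63% response rate, contacts needed = 119 / 0.63 ≈ 188.89 → 189.

189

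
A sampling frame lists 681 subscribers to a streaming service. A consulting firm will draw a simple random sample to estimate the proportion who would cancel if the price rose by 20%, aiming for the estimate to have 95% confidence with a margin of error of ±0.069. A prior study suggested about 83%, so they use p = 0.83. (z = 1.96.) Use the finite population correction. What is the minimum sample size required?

Unadjusted: n₀ = 1.96² × 0.83 × 0.17 / 0.069² ≈ 113.85, so n₀ = 114.
Finite population correction with N = 681: n = n₀ / (1 + (n₀−1)/N) = 114 / (1 + 113/681) = 114 / 1.1659 ≈ 97.78.
Rounding up, n = 98.

98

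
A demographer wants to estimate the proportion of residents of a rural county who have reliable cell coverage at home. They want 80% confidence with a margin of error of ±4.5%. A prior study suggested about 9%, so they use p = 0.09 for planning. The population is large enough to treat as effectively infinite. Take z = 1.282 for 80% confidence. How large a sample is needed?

67

With p = 0.09, p(1−p) = 0.0819.
n = z²·p(1−p)/E² = 1.282² × 0.0819 / 0.045² = 1.6435 × 0.0819 / 0.002025 ≈ 66.47.
Rounding up gives n = 67.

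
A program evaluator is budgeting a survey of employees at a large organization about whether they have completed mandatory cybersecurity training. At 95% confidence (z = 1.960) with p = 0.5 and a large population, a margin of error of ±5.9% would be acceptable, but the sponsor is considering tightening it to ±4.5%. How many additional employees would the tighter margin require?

At ±5.9%: n = 1.960² × 0.2500 / 0.059² ≈ 275.90 → 276.
At ±4.5%: n = 1.960² × 0.2500 / 0.045² ≈ 474.27 → 475.
Additional respondents: 475 − 276 = 199.

199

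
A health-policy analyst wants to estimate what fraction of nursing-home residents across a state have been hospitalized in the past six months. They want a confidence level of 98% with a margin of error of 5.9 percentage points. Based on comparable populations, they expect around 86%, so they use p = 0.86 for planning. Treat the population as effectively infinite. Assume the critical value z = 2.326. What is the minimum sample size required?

188

With p = 0.86, p(1−p) = 0.1204.
n = z²·p(1−p)/E² = 2.326² × 0.1204 / 0.059² = 5.4103 × 0.1204 / 0.003481 ≈ 187.13.
Rounding up gives n = 188.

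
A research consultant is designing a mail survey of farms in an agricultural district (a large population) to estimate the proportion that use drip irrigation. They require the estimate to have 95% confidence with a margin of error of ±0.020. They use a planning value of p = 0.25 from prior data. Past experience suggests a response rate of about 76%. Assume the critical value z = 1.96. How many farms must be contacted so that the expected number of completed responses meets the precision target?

2370

Completed interviews needed: n₀ = 1.96² × 0.1875 / 0.020² ≈ 1800.75 → 1801.
At a 76% response rate, contacts needed = 1801 / 0.76 ≈ 2369.74 → 2370.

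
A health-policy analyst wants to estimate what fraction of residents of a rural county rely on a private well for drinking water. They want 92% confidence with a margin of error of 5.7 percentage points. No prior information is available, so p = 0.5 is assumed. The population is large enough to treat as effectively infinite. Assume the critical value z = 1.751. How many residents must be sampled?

With p = 0.5, p(1−p) = 0.25.
n = z²·p(1−p)/E² = 1.751² × 0.2500 / 0.057² = 3.0660 × 0.2500 / 0.003249 ≈ 235.92.
Rounding up gives n = 236.

236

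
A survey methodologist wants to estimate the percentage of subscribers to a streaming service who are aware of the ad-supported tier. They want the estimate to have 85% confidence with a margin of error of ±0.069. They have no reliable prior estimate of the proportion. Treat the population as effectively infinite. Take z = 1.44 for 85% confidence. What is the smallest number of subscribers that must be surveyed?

With no prior estimate, use p = 0.5, giving p(1−p) = 0.25.
n = z²·p(1−p)/E² = 1.44² × 0.2500 / 0.069² = 2.0736 × 0.2500 / 0.004761 ≈ 108.88.
Rounding up gives n = 109.

109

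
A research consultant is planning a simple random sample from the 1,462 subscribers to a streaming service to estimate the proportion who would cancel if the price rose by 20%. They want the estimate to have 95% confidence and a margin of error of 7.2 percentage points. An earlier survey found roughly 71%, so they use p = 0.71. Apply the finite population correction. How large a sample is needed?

For 95% confidence, z = 1.960.
Unadjusted: n₀ = 1.960² × 0.71 × 0.29 / 0.072² ≈ 152.58, so n₀ = 153.
Finite population correction with N = 1,462: n = n₀ / (1 + (n₀−1)/N) = 153 / (1 + 152/1462) = 153 / 1.1040 ≈ 138.59.
Rounding up, n = 139.

139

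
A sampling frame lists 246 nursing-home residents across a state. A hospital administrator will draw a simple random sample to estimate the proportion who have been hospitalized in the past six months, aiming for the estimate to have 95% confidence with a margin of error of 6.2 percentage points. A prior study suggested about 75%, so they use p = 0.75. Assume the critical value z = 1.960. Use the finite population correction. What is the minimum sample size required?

Unadjusted: n₀ = 1.960² × 0.75 × 0.25 / 0.062² ≈ 187.38, so n₀ = 188.
Finite population correction with N = 246: n = n₀ / (1 + (n₀−1)/N) = 188 / (1 + 187/246) = 188 / 1.7602 ≈ 106.81.
Rounding up, n = 107.

107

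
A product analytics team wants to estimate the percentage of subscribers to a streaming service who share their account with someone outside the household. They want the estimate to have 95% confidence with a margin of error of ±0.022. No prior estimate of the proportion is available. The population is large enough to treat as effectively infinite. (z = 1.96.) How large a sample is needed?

1985

With no prior estimate, use p = 0.5, giving p(1−p) = 0.25.
n = z²·p(1−p)/E² = 1.96² × 0.2500 / 0.022² = 3.8416 × 0.2500 / 0.000484 ≈ 1984.30.
Rounding up gives n = 1985.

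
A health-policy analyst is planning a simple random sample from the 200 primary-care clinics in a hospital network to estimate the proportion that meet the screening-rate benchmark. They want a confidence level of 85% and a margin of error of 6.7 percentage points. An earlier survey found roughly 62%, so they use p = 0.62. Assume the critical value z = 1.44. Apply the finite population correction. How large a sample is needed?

71

Unadjusted: n₀ = 1.44² × 0.62 × 0.38 / 0.067² ≈ 108.83, so n₀ = 109.
Finite population correction with N = 200: n = n₀ / (1 + (n₀−1)/N) = 109 / (1 + 108/200) = 109 / 1.5400 ≈ 70.78.
Rounding up, n = 71.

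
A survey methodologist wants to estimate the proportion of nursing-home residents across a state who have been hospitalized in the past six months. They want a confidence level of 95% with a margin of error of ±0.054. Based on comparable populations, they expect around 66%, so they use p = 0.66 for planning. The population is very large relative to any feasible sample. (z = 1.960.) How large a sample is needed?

296

With p = 0.66, p(1−p) = 0.2244.
n = z²·p(1−p)/E² = 1.960² × 0.2244 / 0.054² = 3.8416 × 0.2244 / 0.002916 ≈ 295.63.
Rounding up gives n = 296.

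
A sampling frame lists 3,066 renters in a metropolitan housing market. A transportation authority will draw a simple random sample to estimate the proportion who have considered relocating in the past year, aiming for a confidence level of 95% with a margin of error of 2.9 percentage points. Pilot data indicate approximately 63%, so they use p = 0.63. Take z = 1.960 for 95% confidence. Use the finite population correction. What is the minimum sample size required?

Unadjusted: n₀ = 1.960² × 0.63 × 0.37 / 0.029² ≈ 1064.78, so n₀ = 1065.
Finite population correction with N = 3,066: n = n₀ / (1 + (n₀−1)/N) = 1065 / (1 + 1064/3066) = 1065 / 1.3470 ≈ 790.63.
Rounding up, n = 791.

791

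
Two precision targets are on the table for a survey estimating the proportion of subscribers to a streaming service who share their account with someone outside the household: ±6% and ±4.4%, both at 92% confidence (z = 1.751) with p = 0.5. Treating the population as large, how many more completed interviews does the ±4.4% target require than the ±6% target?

183

At ±6%: n = 1.751² × 0.2500 / 0.060² ≈ 212.92 → 213.
At ±4.4%: n = 1.751² × 0.2500 / 0.044² ≈ 395.92 → 396.
Additional respondents: 396 − 213 = 183.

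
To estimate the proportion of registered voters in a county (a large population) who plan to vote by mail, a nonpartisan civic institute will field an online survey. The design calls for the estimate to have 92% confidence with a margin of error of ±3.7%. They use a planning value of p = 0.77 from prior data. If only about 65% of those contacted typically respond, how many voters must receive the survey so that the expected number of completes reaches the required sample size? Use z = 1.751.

Completed interviews needed: n₀ = 1.751² × 0.1771 / 0.037² ≈ 396.63 → 397.
At a 65% response rate, contacts needed = 397 / 0.65 ≈ 610.77 → 611.

611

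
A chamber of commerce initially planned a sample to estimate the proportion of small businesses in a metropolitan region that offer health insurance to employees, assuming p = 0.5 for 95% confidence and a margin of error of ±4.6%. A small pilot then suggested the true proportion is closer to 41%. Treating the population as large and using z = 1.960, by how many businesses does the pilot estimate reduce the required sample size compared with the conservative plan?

Conservative (p = 0.5): n = 1.960² × 0.25 / 0.046² ≈ 453.88 → 454.
Using p = 0.41: p(1−p) = 0.2419, so n = 1.960² × 0.2419 / 0.046² ≈ 439.17 → 440.
Reduction: 454 − 440 = 14.

14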